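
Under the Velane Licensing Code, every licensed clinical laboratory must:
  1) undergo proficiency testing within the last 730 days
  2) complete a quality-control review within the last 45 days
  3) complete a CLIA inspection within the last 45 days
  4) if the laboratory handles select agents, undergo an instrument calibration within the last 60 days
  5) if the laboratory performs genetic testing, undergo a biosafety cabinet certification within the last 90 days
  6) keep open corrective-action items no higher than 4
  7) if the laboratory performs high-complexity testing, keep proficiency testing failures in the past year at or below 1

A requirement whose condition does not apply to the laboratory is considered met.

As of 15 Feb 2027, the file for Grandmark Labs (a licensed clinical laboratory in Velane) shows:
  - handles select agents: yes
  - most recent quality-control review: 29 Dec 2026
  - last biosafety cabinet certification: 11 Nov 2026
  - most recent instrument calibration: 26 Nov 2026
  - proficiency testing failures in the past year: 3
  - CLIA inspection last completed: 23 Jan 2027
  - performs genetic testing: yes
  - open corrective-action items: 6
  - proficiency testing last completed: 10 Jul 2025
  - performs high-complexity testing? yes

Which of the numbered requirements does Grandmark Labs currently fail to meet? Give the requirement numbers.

1. proficiency testing 585 days ago vs limit 730 → met
2. quality-control review 48 days ago vs limit 45 → not met
3. CLIA inspection 23 days ago vs limit 45 → met
4. condition 'handles select agents' holds; instrument calibration 81 days ago vs limit 60 → not met
5. condition 'performs genetic testing' holds; biosafety cabinet certification 96 days ago vs limit 90 → not met
6. open corrective-action items 6 > 4 → not met
7. condition 'performs high-complexity testing' holds; proficiency testing failures in the past year 3 > 1 → not met
Not met: 2, 4, 5, 6, 7

2, 4, 5, 6, 7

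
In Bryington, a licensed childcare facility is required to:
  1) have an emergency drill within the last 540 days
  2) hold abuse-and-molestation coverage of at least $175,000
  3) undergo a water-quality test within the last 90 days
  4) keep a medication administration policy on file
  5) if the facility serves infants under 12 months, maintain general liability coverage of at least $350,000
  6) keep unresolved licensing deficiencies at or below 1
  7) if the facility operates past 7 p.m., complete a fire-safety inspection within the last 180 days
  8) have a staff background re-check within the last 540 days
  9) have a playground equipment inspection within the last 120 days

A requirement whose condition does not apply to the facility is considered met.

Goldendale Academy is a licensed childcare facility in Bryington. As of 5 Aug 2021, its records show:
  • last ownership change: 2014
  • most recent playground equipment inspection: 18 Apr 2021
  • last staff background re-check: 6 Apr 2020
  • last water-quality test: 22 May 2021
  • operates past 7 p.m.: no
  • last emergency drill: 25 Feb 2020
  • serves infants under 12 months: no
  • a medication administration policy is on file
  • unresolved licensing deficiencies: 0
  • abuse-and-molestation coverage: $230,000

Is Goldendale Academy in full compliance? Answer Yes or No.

Yes

1. emergency drill 527 days ago vs limit 540 → met
2. abuse-and-molestation coverage $230,000 ≥ $175,000 → met
3. water-quality test 75 days ago vs limit 90 → met
4. medication administration policy present → met
5. condition 'serves infants under 12 months' does not hold → requirement n/a → met
6. unresolved licensing deficiencies 0 ≤ 1 → met
7. condition 'operates past 7 p.m.' does not hold → requirement n/a → met
8. staff background re-check 486 days ago vs limit 540 → met
9. playground equipment inspection 109 days ago vs limit 120 → met
All met.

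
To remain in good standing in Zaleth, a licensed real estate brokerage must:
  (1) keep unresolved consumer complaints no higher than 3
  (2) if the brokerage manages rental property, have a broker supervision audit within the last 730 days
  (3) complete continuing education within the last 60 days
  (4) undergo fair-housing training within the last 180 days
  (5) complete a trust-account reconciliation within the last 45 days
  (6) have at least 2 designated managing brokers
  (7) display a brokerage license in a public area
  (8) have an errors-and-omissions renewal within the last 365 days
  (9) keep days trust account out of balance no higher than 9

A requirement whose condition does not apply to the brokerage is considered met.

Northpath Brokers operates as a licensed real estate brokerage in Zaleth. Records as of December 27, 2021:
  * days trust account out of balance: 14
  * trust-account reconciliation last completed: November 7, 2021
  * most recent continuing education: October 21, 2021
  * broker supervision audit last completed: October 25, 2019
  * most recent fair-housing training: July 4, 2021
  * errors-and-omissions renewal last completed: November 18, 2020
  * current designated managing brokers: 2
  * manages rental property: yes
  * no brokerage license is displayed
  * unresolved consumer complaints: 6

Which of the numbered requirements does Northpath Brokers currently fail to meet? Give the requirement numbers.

1, 2, 3, 5, 7, 8, 9

1. unresolved consumer complaints 6 > 3 → not met
2. condition 'manages rental property' holds; broker supervision audit 794 days ago vs limit 730 → not met
3. continuing education 67 days ago vs limit 60 → not met
4. fair-housing training 176 days ago vs limit 180 → met
5. trust-account reconciliation 50 days ago vs limit 45 → not met
6. designated managing brokers 2 ≥ 2 → met
7. brokerage license absent → not met
8. errors-and-omissions renewal 404 days ago vs limit 365 → not met
9. days trust account out of balance 14 > 9 → not met
Not met: 1, 2, 3, 5, 7, 8, 9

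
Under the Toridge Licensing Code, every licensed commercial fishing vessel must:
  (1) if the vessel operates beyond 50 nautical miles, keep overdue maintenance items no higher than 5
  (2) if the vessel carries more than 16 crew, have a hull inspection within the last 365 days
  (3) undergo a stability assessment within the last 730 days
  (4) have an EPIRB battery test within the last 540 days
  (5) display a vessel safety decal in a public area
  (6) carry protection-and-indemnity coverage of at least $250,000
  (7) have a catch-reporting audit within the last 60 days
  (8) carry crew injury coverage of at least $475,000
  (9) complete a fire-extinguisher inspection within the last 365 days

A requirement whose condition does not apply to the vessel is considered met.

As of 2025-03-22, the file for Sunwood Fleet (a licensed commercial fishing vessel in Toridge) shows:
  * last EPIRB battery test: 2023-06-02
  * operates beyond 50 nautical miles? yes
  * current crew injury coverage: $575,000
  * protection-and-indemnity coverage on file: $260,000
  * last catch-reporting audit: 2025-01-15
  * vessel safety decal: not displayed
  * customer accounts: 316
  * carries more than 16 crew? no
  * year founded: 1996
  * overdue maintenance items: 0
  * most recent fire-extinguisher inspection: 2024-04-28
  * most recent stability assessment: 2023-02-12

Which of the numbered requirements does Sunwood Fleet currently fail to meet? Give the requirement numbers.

3, 4, 5, 7

1. condition 'operates beyond 50 nautical miles' holds; overdue maintenance items 0 ≤ 5 → met
2. condition 'carries more than 16 crew' does not hold → requirement n/a → met
3. stability assessment 769 days ago vs limit 730 → not met
4. EPIRB battery test 659 days ago vs limit 540 → not met
5. vessel safety decal absent → not met
6. protection-and-indemnity coverage $260,000 ≥ $250,000 → met
7. catch-reporting audit 66 days ago vs limit 60 → not met
8. crew injury coverage $575,000 ≥ $475,000 → met
9. fire-extinguisher inspection 328 days ago vs limit 365 → met
Not met: 3, 4, 5, 7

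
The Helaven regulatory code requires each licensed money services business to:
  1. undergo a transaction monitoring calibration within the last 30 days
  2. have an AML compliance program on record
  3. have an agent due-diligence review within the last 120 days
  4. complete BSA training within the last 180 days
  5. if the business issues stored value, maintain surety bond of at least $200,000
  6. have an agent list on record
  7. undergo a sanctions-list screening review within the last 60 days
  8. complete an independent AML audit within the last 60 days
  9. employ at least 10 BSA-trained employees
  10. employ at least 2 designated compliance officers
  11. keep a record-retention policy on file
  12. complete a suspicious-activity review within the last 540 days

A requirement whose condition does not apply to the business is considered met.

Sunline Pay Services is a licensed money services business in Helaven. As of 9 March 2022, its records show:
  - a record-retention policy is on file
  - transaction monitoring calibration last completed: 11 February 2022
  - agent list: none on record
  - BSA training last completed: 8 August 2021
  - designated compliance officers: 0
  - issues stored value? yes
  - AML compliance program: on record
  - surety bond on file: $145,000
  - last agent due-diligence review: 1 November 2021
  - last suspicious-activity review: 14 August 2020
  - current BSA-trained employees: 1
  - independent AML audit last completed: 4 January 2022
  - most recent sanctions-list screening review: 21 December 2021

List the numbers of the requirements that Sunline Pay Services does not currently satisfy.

3, 4, 5, 6, 7, 8, 9, 10, 12

1. transaction monitoring calibration 26 days ago vs limit 30 → met
2. AML compliance program present → met
3. agent due-diligence review 128 days ago vs limit 120 → not met
4. BSA training 213 days ago vs limit 180 → not met
5. condition 'issues stored value' holds; surety bond $145,000 < $200,000 → not met
6. agent list absent → not met
7. sanctions-list screening review 78 days ago vs limit 60 → not met
8. independent AML audit 64 days ago vs limit 60 → not met
9. BSA-trained employees 1 < 10 → not met
10. designated compliance officers 0 < 2 → not met
11. record-retention policy present → met
12. suspicious-activity review 572 days ago vs limit 540 → not met
Not met: 3, 4, 5, 6, 7, 8, 9, 10, 12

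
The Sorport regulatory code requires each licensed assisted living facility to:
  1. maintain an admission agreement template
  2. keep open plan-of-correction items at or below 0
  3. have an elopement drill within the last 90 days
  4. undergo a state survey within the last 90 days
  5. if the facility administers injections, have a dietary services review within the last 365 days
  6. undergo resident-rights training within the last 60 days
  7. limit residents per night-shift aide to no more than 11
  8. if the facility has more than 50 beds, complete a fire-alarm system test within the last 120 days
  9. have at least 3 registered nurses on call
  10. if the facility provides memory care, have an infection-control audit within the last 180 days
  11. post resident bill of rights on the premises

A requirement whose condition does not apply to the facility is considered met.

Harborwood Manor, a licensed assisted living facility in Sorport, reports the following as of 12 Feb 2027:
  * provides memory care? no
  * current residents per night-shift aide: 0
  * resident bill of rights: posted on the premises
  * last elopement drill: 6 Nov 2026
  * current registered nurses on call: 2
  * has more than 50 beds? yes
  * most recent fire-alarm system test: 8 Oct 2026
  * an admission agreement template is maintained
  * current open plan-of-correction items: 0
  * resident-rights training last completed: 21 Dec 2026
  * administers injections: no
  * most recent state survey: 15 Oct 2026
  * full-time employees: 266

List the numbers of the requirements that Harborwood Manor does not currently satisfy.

1. admission agreement template present → met
2. open plan-of-correction items 0 ≤ 0 → met
3. elopement drill 98 days ago vs limit 90 → not met
4. state survey 120 days ago vs limit 90 → not met
5. condition 'administers injections' does not hold → requirement n/a → met
6. resident-rights training 53 days ago vs limit 60 → met
7. residents per night-shift aide 0 ≤ 11 → met
8. condition 'has more than 50 beds' holds; fire-alarm system test 127 days ago vs limit 120 → not met
9. registered nurses on call 2 < 3 → not met
10. condition 'provides memory care' does not hold → requirement n/a → met
11. resident bill of rights present → met
Not met: 3, 4, 8, 9

3, 4, 8, 9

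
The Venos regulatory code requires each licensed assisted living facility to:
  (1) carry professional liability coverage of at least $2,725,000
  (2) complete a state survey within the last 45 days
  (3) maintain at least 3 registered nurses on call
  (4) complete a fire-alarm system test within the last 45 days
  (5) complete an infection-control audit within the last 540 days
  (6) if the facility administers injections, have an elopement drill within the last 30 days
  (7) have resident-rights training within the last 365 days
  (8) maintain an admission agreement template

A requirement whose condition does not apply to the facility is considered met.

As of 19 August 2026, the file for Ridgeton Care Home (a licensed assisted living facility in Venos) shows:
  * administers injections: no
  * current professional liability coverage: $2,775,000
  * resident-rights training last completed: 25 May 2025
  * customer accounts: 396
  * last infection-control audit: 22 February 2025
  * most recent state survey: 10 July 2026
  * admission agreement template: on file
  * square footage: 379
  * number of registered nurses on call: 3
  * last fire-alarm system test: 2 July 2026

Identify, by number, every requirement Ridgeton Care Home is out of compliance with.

1. professional liability coverage $2,775,000 ≥ $2,725,000 → met
2. state survey 40 days ago vs limit 45 → met
3. registered nurses on call 3 ≥ 3 → met
4. fire-alarm system test 48 days ago vs limit 45 → not met
5. infection-control audit 543 days ago vs limit 540 → not met
6. condition 'administers injections' does not hold → requirement n/a → met
7. resident-rights training 451 days ago vs limit 365 → not met
8. admission agreement template present → met
Not met: 4, 5, 7

4, 5, 7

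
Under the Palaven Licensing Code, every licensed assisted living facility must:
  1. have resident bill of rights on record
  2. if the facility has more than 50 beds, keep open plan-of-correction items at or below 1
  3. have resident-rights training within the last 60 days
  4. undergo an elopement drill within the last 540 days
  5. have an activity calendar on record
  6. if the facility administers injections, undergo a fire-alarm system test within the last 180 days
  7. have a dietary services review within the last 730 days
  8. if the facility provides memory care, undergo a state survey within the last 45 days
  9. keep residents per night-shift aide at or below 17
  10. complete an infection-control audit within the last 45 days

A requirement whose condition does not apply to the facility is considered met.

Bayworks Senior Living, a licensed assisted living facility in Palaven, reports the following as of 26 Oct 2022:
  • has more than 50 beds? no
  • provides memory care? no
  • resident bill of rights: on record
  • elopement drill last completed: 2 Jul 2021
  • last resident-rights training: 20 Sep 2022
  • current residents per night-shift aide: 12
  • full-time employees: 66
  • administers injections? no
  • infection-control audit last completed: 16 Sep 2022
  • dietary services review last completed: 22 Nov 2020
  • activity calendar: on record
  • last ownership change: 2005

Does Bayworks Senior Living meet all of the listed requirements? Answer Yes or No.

Yes

1. resident bill of rights present → met
2. condition 'has more than 50 beds' does not hold → requirement n/a → met
3. resident-rights training 36 days ago vs limit 60 → met
4. elopement drill 481 days ago vs limit 540 → met
5. activity calendar present → met
6. condition 'administers injections' does not hold → requirement n/a → met
7. dietary services review 703 days ago vs limit 730 → met
8. condition 'provides memory care' does not hold → requirement n/a → met
9. residents per night-shift aide 12 ≤ 17 → met
10. infection-control audit 40 days ago vs limit 45 → met
All met.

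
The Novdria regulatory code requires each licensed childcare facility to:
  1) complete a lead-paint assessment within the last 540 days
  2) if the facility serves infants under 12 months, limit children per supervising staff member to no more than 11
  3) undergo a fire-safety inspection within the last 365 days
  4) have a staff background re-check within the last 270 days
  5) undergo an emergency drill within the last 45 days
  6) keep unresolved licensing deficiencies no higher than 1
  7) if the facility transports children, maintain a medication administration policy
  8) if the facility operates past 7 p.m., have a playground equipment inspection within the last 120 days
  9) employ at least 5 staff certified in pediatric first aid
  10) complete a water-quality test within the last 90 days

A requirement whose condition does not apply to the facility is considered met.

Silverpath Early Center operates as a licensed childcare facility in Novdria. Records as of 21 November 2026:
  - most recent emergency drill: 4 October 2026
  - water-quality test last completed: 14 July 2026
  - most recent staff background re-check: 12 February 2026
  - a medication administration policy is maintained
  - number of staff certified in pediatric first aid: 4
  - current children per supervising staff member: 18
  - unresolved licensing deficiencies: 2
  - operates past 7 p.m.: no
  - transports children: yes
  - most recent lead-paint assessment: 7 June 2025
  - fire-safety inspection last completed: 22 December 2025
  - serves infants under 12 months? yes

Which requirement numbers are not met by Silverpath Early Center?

2, 4, 5, 6, 9, 10

1. lead-paint assessment 532 days ago vs limit 540 → met
2. condition 'serves infants under 12 months' holds; children per supervising staff member 18 > 11 → not met
3. fire-safety inspection 334 days ago vs limit 365 → met
4. staff background re-check 282 days ago vs limit 270 → not met
5. emergency drill 48 days ago vs limit 45 → not met
6. unresolved licensing deficiencies 2 > 1 → not met
7. condition 'transports children' holds; medication administration policy present → met
8. condition 'operates past 7 p.m.' does not hold → requirement n/a → met
9. staff certified in pediatric first aid 4 < 5 → not met
10. water-quality test 130 days ago vs limit 90 → not met
Not met: 2, 4, 5, 6, 9, 10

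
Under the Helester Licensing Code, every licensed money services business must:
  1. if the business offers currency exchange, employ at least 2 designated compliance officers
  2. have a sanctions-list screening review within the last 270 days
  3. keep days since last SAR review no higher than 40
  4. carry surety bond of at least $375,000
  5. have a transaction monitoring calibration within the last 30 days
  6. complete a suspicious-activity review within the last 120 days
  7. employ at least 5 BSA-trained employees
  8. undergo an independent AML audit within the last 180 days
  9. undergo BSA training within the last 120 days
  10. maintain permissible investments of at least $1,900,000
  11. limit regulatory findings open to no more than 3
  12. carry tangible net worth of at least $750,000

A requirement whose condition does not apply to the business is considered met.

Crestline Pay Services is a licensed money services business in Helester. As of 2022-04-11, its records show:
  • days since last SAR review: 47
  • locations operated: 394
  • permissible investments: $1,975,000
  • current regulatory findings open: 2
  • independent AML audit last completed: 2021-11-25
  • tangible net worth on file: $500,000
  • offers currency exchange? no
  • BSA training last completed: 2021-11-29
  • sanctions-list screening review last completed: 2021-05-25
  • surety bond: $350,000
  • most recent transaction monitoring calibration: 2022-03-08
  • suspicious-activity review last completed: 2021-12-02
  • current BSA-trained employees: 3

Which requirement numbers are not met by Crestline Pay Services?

2, 3, 4, 5, 6, 7, 9, 12

1. condition 'offers currency exchange' does not hold → requirement n/a → met
2. sanctions-list screening review 321 days ago vs limit 270 → not met
3. days since last SAR review 47 > 40 → not met
4. surety bond $350,000 < $375,000 → not met
5. transaction monitoring calibration 34 days ago vs limit 30 → not met
6. suspicious-activity review 130 days ago vs limit 120 → not met
7. BSA-trained employees 3 < 5 → not met
8. independent AML audit 137 days ago vs limit 180 → met
9. BSA training 133 days ago vs limit 120 → not met
10. permissible investments $1,975,000 ≥ $1,900,000 → met
11. regulatory findings open 2 ≤ 3 → met
12. tangible net worth $500,000 < $750,000 → not met
Not met: 2, 3, 4, 5, 6, 7, 9, 12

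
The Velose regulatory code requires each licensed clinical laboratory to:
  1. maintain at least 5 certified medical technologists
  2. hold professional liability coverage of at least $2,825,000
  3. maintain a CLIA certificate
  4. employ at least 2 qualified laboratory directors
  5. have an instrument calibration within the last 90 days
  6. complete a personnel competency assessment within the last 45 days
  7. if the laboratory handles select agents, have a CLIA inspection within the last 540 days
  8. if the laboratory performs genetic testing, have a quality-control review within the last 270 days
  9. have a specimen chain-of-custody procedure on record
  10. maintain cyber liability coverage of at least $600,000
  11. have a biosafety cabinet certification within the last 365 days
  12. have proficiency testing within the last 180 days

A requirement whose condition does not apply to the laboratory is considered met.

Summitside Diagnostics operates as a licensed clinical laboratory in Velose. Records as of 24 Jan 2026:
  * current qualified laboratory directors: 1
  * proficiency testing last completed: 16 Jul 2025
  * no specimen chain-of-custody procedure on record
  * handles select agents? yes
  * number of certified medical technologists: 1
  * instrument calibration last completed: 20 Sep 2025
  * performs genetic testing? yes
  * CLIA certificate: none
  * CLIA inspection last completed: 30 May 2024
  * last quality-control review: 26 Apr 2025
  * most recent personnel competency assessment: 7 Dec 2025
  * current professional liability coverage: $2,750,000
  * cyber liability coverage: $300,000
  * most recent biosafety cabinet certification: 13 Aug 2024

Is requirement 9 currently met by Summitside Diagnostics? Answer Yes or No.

No

9. specimen chain-of-custody procedure absent → not met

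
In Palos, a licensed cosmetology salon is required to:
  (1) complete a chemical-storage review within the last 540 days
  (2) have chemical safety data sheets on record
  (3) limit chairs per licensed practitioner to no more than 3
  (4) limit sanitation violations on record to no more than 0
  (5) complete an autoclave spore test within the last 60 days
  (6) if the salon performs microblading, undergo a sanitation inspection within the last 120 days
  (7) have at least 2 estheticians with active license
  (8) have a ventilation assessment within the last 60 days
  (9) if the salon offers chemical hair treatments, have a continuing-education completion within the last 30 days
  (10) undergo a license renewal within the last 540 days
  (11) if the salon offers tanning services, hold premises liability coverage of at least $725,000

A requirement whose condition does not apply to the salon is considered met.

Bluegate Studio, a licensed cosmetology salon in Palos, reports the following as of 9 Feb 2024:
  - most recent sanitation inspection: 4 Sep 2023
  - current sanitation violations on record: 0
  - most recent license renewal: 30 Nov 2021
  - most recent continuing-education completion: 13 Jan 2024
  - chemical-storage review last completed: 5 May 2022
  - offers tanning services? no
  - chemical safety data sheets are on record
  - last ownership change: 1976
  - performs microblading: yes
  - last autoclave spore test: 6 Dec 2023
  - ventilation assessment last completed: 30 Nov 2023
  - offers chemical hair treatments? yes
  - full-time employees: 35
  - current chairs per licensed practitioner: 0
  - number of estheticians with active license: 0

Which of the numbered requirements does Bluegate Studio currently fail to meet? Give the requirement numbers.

1, 5, 6, 7, 8, 10

1. chemical-storage review 645 days ago vs limit 540 → not met
2. chemical safety data sheets present → met
3. chairs per licensed practitioner 0 ≤ 3 → met
4. sanitation violations on record 0 ≤ 0 → met
5. autoclave spore test 65 days ago vs limit 60 → not met
6. condition 'performs microblading' holds; sanitation inspection 158 days ago vs limit 120 → not met
7. estheticians with active license 0 < 2 → not met
8. ventilation assessment 71 days ago vs limit 60 → not met
9. condition 'offers chemical hair treatments' holds; continuing-education completion 27 days ago vs limit 30 → met
10. license renewal 801 days ago vs limit 540 → not met
11. condition 'offers tanning services' does not hold → requirement n/a → met
Not met: 1, 5, 6, 7, 8, 10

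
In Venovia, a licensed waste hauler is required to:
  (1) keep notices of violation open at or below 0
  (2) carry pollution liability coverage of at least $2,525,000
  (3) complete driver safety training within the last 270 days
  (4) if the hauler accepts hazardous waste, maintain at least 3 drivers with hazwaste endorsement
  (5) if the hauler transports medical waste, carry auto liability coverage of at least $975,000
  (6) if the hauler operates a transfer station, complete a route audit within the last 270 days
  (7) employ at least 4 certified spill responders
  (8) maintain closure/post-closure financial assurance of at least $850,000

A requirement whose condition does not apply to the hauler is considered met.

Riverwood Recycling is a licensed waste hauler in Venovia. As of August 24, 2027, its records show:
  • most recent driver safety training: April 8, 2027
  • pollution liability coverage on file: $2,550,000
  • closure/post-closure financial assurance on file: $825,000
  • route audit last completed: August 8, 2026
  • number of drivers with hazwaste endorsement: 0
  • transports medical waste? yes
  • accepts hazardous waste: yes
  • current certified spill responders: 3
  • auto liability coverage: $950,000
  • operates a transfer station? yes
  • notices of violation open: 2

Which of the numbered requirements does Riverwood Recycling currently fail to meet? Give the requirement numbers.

1, 4, 5, 6, 7, 8

1. notices of violation open 2 > 0 → not met
2. pollution liability coverage $2,550,000 ≥ $2,525,000 → met
3. driver safety training 138 days ago vs limit 270 → met
4. condition 'accepts hazardous waste' holds; drivers with hazwaste endorsement 0 < 3 → not met
5. condition 'transports medical waste' holds; auto liability coverage $950,000 < $975,000 → not met
6. condition 'operates a transfer station' holds; route audit 381 days ago vs limit 270 → not met
7. certified spill responders 3 < 4 → not met
8. closure/post-closure financial assurance $825,000 < $850,000 → not met
Not met: 1, 4, 5, 6, 7, 8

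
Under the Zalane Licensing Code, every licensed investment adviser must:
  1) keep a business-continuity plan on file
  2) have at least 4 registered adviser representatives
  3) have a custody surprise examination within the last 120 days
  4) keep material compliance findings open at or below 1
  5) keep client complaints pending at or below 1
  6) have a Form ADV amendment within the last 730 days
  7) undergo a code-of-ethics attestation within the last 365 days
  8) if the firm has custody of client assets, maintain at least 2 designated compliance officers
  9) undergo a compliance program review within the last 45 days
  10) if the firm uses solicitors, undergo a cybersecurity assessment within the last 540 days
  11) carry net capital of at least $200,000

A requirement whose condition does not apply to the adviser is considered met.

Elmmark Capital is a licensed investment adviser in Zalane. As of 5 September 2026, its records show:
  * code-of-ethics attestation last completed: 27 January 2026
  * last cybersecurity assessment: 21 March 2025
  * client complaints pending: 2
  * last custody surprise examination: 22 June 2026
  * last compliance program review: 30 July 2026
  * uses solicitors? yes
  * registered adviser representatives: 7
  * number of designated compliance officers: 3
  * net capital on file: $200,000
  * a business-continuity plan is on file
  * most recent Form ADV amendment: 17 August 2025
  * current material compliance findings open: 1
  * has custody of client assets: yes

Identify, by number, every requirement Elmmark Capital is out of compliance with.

5

1. business-continuity plan present → met
2. registered adviser representatives 7 ≥ 4 → met
3. custody surprise examination 75 days ago vs limit 120 → met
4. material compliance findings open 1 ≤ 1 → met
5. client complaints pending 2 > 1 → not met
6. Form ADV amendment 384 days ago vs limit 730 → met
7. code-of-ethics attestation 221 days ago vs limit 365 → met
8. condition 'has custody of client assets' holds; designated compliance officers 3 ≥ 2 → met
9. compliance program review 37 days ago vs limit 45 → met
10. condition 'uses solicitors' holds; cybersecurity assessment 533 days ago vs limit 540 → met
11. net capital $200,000 ≥ $200,000 → met
Not met: 5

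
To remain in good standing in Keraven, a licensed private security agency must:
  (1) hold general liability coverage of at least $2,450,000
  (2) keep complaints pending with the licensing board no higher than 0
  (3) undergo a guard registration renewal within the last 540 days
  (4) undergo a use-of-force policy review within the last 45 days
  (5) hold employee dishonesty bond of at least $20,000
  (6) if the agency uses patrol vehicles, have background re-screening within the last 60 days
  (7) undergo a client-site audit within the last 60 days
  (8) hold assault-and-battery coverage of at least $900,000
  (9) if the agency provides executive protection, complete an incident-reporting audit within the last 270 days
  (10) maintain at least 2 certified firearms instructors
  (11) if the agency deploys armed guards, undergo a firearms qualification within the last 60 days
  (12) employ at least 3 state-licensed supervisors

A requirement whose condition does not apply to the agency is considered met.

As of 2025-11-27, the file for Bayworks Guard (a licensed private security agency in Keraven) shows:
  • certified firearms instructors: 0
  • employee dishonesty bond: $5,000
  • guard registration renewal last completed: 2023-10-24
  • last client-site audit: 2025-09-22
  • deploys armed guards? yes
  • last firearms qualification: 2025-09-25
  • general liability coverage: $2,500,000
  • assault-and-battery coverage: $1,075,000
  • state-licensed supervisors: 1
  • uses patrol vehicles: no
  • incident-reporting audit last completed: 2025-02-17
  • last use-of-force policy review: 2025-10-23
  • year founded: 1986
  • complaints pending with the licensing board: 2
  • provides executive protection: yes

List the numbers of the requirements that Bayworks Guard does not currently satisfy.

2, 3, 5, 7, 9, 10, 11, 12

1. general liability coverage $2,500,000 ≥ $2,450,000 → met
2. complaints pending with the licensing board 2 > 0 → not met
3. guard registration renewal 765 days ago vs limit 540 → not met
4. use-of-force policy review 35 days ago vs limit 45 → met
5. employee dishonesty bond $5,000 < $20,000 → not met
6. condition 'uses patrol vehicles' does not hold → requirement n/a → met
7. client-site audit 66 days ago vs limit 60 → not met
8. assault-and-battery coverage $1,075,000 ≥ $900,000 → met
9. condition 'provides executive protection' holds; incident-reporting audit 283 days ago vs limit 270 → not met
10. certified firearms instructors 0 < 2 → not met
11. condition 'deploys armed guards' holds; firearms qualification 63 days ago vs limit 60 → not met
12. state-licensed supervisors 1 < 3 → not met
Not met: 2, 3, 5, 7, 9, 10, 11, 12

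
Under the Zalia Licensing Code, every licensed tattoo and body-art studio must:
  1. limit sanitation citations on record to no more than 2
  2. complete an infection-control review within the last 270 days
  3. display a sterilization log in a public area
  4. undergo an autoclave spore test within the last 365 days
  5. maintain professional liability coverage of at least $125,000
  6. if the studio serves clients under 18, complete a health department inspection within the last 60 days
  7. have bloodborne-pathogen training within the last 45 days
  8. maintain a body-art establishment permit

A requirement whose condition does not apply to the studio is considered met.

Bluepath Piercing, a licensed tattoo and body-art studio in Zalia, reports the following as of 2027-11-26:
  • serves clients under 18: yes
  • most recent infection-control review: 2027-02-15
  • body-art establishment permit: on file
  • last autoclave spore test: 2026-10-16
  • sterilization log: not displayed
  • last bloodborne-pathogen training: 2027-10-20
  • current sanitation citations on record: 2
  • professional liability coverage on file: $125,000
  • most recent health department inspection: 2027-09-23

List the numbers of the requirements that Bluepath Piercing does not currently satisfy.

2, 3, 4, 6

1. sanitation citations on record 2 ≤ 2 → met
2. infection-control review 284 days ago vs limit 270 → not met
3. sterilization log absent → not met
4. autoclave spore test 406 days ago vs limit 365 → not met
5. professional liability coverage $125,000 ≥ $125,000 → met
6. condition 'serves clients under 18' holds; health department inspection 64 days ago vs limit 60 → not met
7. bloodborne-pathogen training 37 days ago vs limit 45 → met
8. body-art establishment permit present → met
Not met: 2, 3, 4, 6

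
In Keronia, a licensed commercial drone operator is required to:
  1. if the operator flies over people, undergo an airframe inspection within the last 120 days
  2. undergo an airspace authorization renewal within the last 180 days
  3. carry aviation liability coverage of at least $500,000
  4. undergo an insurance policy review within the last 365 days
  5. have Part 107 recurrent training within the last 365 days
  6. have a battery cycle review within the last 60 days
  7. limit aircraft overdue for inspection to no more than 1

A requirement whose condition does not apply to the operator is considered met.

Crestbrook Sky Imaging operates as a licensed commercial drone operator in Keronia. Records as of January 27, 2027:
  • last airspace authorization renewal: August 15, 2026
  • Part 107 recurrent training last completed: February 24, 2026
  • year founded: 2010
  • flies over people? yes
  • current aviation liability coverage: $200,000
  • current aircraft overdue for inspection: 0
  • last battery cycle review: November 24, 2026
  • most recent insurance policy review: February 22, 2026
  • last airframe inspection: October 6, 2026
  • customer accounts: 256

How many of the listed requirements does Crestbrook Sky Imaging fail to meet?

1. condition 'flies over people' holds; airframe inspection 113 days ago vs limit 120 → met
2. airspace authorization renewal 165 days ago vs limit 180 → met
3. aviation liability coverage $200,000 < $500,000 → not met
4. insurance policy review 339 days ago vs limit 365 → met
5. Part 107 recurrent training 337 days ago vs limit 365 → met
6. battery cycle review 64 days ago vs limit 60 → not met
7. aircraft overdue for inspection 0 ≤ 1 → met
Not met: 2 of 7

2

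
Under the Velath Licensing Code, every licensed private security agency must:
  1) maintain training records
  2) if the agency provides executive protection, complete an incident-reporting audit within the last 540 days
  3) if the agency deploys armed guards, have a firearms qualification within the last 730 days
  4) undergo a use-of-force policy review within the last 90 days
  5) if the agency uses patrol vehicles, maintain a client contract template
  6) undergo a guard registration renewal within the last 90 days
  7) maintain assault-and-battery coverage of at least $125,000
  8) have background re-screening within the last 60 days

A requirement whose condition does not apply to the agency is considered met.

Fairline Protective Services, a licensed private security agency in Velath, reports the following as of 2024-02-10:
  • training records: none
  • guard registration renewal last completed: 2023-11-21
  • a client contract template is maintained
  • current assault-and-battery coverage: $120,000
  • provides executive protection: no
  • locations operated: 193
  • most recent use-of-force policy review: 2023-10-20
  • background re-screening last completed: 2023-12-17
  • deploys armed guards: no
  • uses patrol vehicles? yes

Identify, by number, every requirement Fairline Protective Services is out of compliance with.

1, 4, 7

1. training records absent → not met
2. condition 'provides executive protection' does not hold → requirement n/a → met
3. condition 'deploys armed guards' does not hold → requirement n/a → met
4. use-of-force policy review 113 days ago vs limit 90 → not met
5. condition 'uses patrol vehicles' holds; client contract template present → met
6. guard registration renewal 81 days ago vs limit 90 → met
7. assault-and-battery coverage $120,000 < $125,000 → not met
8. background re-screening 55 days ago vs limit 60 → met
Not met: 1, 4, 7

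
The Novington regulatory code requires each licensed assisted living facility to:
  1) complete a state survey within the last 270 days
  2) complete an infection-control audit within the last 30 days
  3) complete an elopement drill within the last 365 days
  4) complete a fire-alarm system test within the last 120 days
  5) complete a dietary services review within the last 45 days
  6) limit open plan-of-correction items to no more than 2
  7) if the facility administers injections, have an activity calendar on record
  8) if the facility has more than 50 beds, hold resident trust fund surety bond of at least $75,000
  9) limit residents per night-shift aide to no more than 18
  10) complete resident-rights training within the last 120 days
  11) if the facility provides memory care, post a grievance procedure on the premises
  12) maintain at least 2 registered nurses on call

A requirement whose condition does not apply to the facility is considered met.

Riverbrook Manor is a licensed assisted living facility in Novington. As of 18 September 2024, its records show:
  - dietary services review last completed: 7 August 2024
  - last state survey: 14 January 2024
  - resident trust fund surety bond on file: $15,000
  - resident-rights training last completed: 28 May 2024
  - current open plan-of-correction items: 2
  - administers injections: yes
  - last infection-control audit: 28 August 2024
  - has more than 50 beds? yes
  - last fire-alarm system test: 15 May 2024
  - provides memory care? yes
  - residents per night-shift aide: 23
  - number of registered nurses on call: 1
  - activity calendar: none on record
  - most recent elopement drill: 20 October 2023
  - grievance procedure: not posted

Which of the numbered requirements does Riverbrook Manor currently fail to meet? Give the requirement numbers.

1. state survey 248 days ago vs limit 270 → met
2. infection-control audit 21 days ago vs limit 30 → met
3. elopement drill 334 days ago vs limit 365 → met
4. fire-alarm system test 126 days ago vs limit 120 → not met
5. dietary services review 42 days ago vs limit 45 → met
6. open plan-of-correction items 2 ≤ 2 → met
7. condition 'administers injections' holds; activity calendar absent → not met
8. condition 'has more than 50 beds' holds; resident trust fund surety bond $15,000 < $75,000 → not met
9. residents per night-shift aide 23 > 18 → not met
10. resident-rights training 113 days ago vs limit 120 → met
11. condition 'provides memory care' holds; grievance procedure absent → not met
12. registered nurses on call 1 < 2 → not met
Not met: 4, 7, 8, 9, 11, 12

4, 7, 8, 9, 11, 12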